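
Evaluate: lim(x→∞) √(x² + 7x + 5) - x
This is an ∞-∞ indeterminate form.

Combine fractions or rationalize to convert ∞-∞ to 0/0 form:
  lim(x→∞) √(x² + 7x + 5) - x = 7/2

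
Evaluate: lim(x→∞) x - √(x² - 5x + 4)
This is an ∞-∞ indeterminate form.

Combine fractions or rationalize to convert ∞-∞ to 0/0 form:
  lim(x→∞) x - √(x² - 5x + 4) = 5/2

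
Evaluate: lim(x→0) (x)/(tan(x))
This is a 0/0 indeterminate form.

Apply L'Hôpital's rule: differentiate numerator and denominator separately.
  f(x) = x   ⇒   f'(x) = 1
  g(x) = tan(x)   ⇒   g'(x) = tan(x)^2 + 1
  lim(x→0) f'(x)/g'(x) = lim(x→0) (1)/(tan(x)^2 + 1)
  = 1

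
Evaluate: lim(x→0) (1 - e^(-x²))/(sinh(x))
This is a 0/0 indeterminate form.

Apply L'Hôpital's rule: differentiate numerator and denominator separately.
  f(x) = 1 - e^(-x^2)   ⇒   f'(x) = 2·x·e^(-x^2)
  g(x) = sinh(x)   ⇒   g'(x) = cosh(x)
  lim(x→0) f'(x)/g'(x) = lim(x→0) (2·x·e^(-x^2))/(cosh(x))
  = 0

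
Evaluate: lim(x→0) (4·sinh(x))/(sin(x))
This is a 0/0 indeterminate form.

Apply L'Hôpital's rule: differentiate numerator and denominator separately.
  f(x) = 4·sinh(x)   ⇒   f'(x) = 4·cosh(x)
  g(x) = sin(x)   ⇒   g'(x) = cos(x)
  lim(x→0) f'(x)/g'(x) = lim(x→0) (4·cosh(x))/(cos(x))
  = 4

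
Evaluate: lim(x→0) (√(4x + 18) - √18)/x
This is a standard limit.

Factor or rationalize the expression:
  lim(x→0) (√(4x + 18) - √18)/x = sqrt(2)/3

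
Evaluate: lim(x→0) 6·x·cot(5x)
This is a 0·∞ indeterminate form.

Rewrite 0·∞ as a quotient (0/0 or ∞/∞ form), then apply L'Hôpital's rule:
  lim(x→0) 6·x·cot(5x) = 6/5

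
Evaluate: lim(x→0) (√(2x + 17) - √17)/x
This is a standard limit.

Factor or rationalize the expression:
  lim(x→0) (√(2x + 17) - √17)/x = sqrt(17)/17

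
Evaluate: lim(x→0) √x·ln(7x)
This is a 0·∞ indeterminate form.

Rewrite 0·∞ as a quotient (0/0 or ∞/∞ form), then apply L'Hôpital's rule:
  lim(x→0) √x·ln(7x) = 0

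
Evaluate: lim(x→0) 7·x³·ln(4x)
This is a 0·∞ indeterminate form.

Rewrite 0·∞ as a quotient (0/0 or ∞/∞ form), then apply L'Hôpital's rule:
  lim(x→0) 7·x³·ln(4x) = 0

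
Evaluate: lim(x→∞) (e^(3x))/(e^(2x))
This is an ∞/∞ indeterminate form.

Apply L'Hôpital's rule: differentiate numerator and denominator separately.
  f(x) = e^(3·x)   ⇒   f'(x) = 3·e^(3·x)
  g(x) = e^(2·x)   ⇒   g'(x) = 2·e^(2·x)
  lim(x→∞) f'(x)/g'(x) = lim(x→∞) (3·e^(3·x))/(2·e^(2·x))
  = ∞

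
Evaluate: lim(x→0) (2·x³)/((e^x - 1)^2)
This is a 0/0 indeterminate form.

Apply L'Hôpital's rule: differentiate numerator and denominator separately.
  f(x) = 2·x^3   ⇒   f'(x) = 6·x^2
  g(x) = (e^(x) - 1)^2   ⇒   g'(x) = 2·(e^(x) - 1)·e^(x)
  lim(x→0) f'(x)/g'(x) = lim(x→0) (6·x^2)/(2·(e^(x) - 1)·e^(x))
  = 0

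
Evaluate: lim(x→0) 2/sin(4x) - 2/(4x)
This is an ∞-∞ indeterminate form.

Combine fractions or rationalize to convert ∞-∞ to 0/0 form:
  lim(x→0) 2/sin(4x) - 2/(4x) = 0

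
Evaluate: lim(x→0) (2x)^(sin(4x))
This is an exponential indeterminate form.

For exponential indeterminate forms, take the natural log:
  Let L = lim(x→0) (2x)^(sin(4x))
  Then ln(L) = lim(x→0) [exponent × ln(base)]
  Evaluate using L'Hôpital or standard limits, then exponentiate.
  L = 1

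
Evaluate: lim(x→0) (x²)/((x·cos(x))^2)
This is a 0/0 indeterminate form.

Apply L'Hôpital's rule: differentiate numerator and denominator separately.
  f(x) = x^2   ⇒   f'(x) = 2·x
  g(x) = x^2·cos(x)^2   ⇒   g'(x) = -2·x^2·sin(x)·cos(x) + 2·x·cos(x)^2
  lim(x→0) f'(x)/g'(x) = lim(x→0) (2·x)/(-2·x^2·sin(x)·cos(x) + 2·x·cos(x)^2)
  = 1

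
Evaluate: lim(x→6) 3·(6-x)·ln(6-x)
This is a 0·∞ indeterminate form.

Rewrite 0·∞ as a quotient (0/0 or ∞/∞ form), then apply L'Hôpital's rule:
  lim(x→6) 3·(6-x)·ln(6-x) = 0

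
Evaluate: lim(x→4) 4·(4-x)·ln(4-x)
This is a 0·∞ indeterminate form.

Rewrite 0·∞ as a quotient (0/0 or ∞/∞ form), then apply L'Hôpital's rule:
  lim(x→4) 4·(4-x)·ln(4-x) = 0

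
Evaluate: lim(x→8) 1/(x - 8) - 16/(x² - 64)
This is an ∞-∞ indeterminate form.

Combine fractions or rationalize to convert ∞-∞ to 0/0 form:
  lim(x→8) 1/(x - 8) - 16/(x² - 64) = 1/16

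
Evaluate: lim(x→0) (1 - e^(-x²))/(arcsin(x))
This is a 0/0 indeterminate form.

Apply L'Hôpital's rule: differentiate numerator and denominator separately.
  f(x) = 1 - e^(-x^2)   ⇒   f'(x) = 2·x·e^(-x^2)
  g(x) = asin(x)   ⇒   g'(x) = 1/sqrt(1 - x^2)
  lim(x→0) f'(x)/g'(x) = lim(x→0) (2·x·e^(-x^2))/(1/sqrt(1 - x^2))
  = 0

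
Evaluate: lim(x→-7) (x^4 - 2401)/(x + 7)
This is a standard limit.

Factor or rationalize the expression:
  lim(x→-7) (x^4 - 2401)/(x + 7) = -1372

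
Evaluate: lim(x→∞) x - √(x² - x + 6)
This is an ∞-∞ indeterminate form.

Combine fractions or rationalize to convert ∞-∞ to 0/0 form:
  lim(x→∞) x - √(x² - x + 6) = 1/2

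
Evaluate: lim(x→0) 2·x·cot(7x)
This is a 0·∞ indeterminate form.

Rewrite 0·∞ as a quotient (0/0 or ∞/∞ form), then apply L'Hôpital's rule:
  lim(x→0) 2·x·cot(7x) = 2/7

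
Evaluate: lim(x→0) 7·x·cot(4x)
This is a 0·∞ indeterminate form.

Rewrite 0·∞ as a quotient (0/0 or ∞/∞ form), then apply L'Hôpital's rule:
  lim(x→0) 7·x·cot(4x) = 7/4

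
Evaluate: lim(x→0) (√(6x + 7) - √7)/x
This is a standard limit.

Factor or rationalize the expression:
  lim(x→0) (√(6x + 7) - √7)/x = 3·sqrt(7)/7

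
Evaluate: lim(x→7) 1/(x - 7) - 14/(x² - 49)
This is an ∞-∞ indeterminate form.

Combine fractions or rationalize to convert ∞-∞ to 0/0 form:
  lim(x→7) 1/(x - 7) - 14/(x² - 49) = 1/14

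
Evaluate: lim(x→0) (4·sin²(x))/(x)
This is a 0/0 indeterminate form.

Apply L'Hôpital's rule: differentiate numerator and denominator separately.
  f(x) = 4·sin(x)^2   ⇒   f'(x) = 8·sin(x)·cos(x)
  g(x) = x   ⇒   g'(x) = 1
  lim(x→0) f'(x)/g'(x) = lim(x→0) (8·sin(x)·cos(x))/(1)
  = 0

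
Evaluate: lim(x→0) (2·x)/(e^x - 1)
This is a 0/0 indeterminate form.

Apply L'Hôpital's rule: differentiate numerator and denominator separately.
  f(x) = 2·x   ⇒   f'(x) = 2
  g(x) = e^(x) - 1   ⇒   g'(x) = e^(x)
  lim(x→0) f'(x)/g'(x) = lim(x→0) (2)/(e^(x))
  = 2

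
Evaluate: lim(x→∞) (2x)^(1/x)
This is an exponential indeterminate form.

For exponential indeterminate forms, take the natural log:
  Let L = lim(x→∞) (2x)^(1/x)
  Then ln(L) = lim(x→∞) [exponent × ln(base)]
  Evaluate using L'Hôpital or standard limits, then exponentiate.
  L = 1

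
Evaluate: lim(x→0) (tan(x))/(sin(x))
This is a 0/0 indeterminate form.

Apply L'Hôpital's rule: differentiate numerator and denominator separately.
  f(x) = tan(x)   ⇒   f'(x) = tan(x)^2 + 1
  g(x) = sin(x)   ⇒   g'(x) = cos(x)
  lim(x→0) f'(x)/g'(x) = lim(x→0) (tan(x)^2 + 1)/(cos(x))
  = 1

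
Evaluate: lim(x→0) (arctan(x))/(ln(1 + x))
This is a 0/0 indeterminate form.

Apply L'Hôpital's rule: differentiate numerator and denominator separately.
  f(x) = atan(x)   ⇒   f'(x) = 1/(x^2 + 1)
  g(x) = ln(x + 1)   ⇒   g'(x) = 1/(x + 1)
  lim(x→0) f'(x)/g'(x) = lim(x→0) (1/(x^2 + 1))/(1/(x + 1))
  = 1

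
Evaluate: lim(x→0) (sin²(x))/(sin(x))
This is a 0/0 indeterminate form.

Apply L'Hôpital's rule: differentiate numerator and denominator separately.
  f(x) = sin(x)^2   ⇒   f'(x) = 2·sin(x)·cos(x)
  g(x) = sin(x)   ⇒   g'(x) = cos(x)
  lim(x→0) f'(x)/g'(x) = lim(x→0) (2·sin(x)·cos(x))/(cos(x))
  = 0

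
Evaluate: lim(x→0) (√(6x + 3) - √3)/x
This is a standard limit.

Factor or rationalize the expression:
  lim(x→0) (√(6x + 3) - √3)/x = sqrt(3)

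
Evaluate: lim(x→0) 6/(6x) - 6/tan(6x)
This is an ∞-∞ indeterminate form.

Combine fractions or rationalize to convert ∞-∞ to 0/0 form:
  lim(x→0) 6/(6x) - 6/tan(6x) = 0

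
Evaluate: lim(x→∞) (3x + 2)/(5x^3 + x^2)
This is an ∞/∞ indeterminate form.

Apply L'Hôpital's rule: differentiate numerator and denominator separately.
  f(x) = 3·x + 2   ⇒   f'(x) = 3
  g(x) = 5·x^3 + x^2   ⇒   g'(x) = 15·x^2 + 2·x
  lim(x→∞) f'(x)/g'(x) = lim(x→∞) (3)/(15·x^2 + 2·x)
  = 0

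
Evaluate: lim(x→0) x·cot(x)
This is a 0·∞ indeterminate form.

Rewrite 0·∞ as a quotient (0/0 or ∞/∞ form), then apply L'Hôpital's rule:
  lim(x→0) x·cot(x) = 1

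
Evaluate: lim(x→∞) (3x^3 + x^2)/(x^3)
This is an ∞/∞ indeterminate form.

Apply L'Hôpital's rule: differentiate numerator and denominator separately.
  f(x) = 3·x^3 + x^2   ⇒   f'(x) = 9·x^2 + 2·x
  g(x) = x^3   ⇒   g'(x) = 3·x^2
  lim(x→∞) f'(x)/g'(x) = lim(x→∞) (9·x^2 + 2·x)/(3·x^2)
  = 3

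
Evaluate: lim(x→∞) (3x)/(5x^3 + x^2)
This is an ∞/∞ indeterminate form.

Apply L'Hôpital's rule: differentiate numerator and denominator separately.
  f(x) = 3·x   ⇒   f'(x) = 3
  g(x) = 5·x^3 + x^2   ⇒   g'(x) = 15·x^2 + 2·x
  lim(x→∞) f'(x)/g'(x) = lim(x→∞) (3)/(15·x^2 + 2·x)
  = 0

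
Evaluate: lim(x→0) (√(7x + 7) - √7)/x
This is a standard limit.

Factor or rationalize the expression:
  lim(x→0) (√(7x + 7) - √7)/x = sqrt(7)/2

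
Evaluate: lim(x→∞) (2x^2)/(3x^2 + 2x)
This is an ∞/∞ indeterminate form.

Apply L'Hôpital's rule: differentiate numerator and denominator separately.
  f(x) = 2·x^2   ⇒   f'(x) = 4·x
  g(x) = 3·x^2 + 2·x   ⇒   g'(x) = 6·x + 2
  lim(x→∞) f'(x)/g'(x) = lim(x→∞) (4·x)/(6·x + 2)
  = 2/3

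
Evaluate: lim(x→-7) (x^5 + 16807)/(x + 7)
This is a standard limit.

Factor or rationalize the expression:
  lim(x→-7) (x^5 + 16807)/(x + 7) = 12005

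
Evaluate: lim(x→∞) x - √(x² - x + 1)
This is an ∞-∞ indeterminate form.

Combine fractions or rationalize to convert ∞-∞ to 0/0 form:
  lim(x→∞) x - √(x² - x + 1) = 1/2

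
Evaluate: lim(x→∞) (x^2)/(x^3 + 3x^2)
This is an ∞/∞ indeterminate form.

Apply L'Hôpital's rule: differentiate numerator and denominator separately.
  f(x) = x^2   ⇒   f'(x) = 2·x
  g(x) = x^3 + 3·x^2   ⇒   g'(x) = 3·x^2 + 6·x
  lim(x→∞) f'(x)/g'(x) = lim(x→∞) (2·x)/(3·x^2 + 6·x)
  = 0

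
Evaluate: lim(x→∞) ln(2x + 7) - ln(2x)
This is an ∞-∞ indeterminate form.

Combine fractions or rationalize to convert ∞-∞ to 0/0 form:
  lim(x→∞) ln(2x + 7) - ln(2x) = 0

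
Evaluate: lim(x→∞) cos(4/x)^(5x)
This is an exponential indeterminate form.

For exponential indeterminate forms, take the natural log:
  Let L = lim(x→∞) cos(4/x)^(5x)
  Then ln(L) = lim(x→∞) [exponent × ln(base)]
  Evaluate using L'Hôpital or standard limits, then exponentiate.
  L = 1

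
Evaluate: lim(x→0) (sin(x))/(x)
This is a 0/0 indeterminate form.

Apply L'Hôpital's rule: differentiate numerator and denominator separately.
  f(x) = sin(x)   ⇒   f'(x) = cos(x)
  g(x) = x   ⇒   g'(x) = 1
  lim(x→0) f'(x)/g'(x) = lim(x→0) (cos(x))/(1)
  = 1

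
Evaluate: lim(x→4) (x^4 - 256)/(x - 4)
This is a standard limit.

Factor or rationalize the expression:
  lim(x→4) (x^4 - 256)/(x - 4) = 256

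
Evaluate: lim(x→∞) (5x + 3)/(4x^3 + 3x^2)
This is an ∞/∞ indeterminate form.

Apply L'Hôpital's rule: differentiate numerator and denominator separately.
  f(x) = 5·x + 3   ⇒   f'(x) = 5
  g(x) = 4·x^3 + 3·x^2   ⇒   g'(x) = 12·x^2 + 6·x
  lim(x→∞) f'(x)/g'(x) = lim(x→∞) (5)/(12·x^2 + 6·x)
  = 0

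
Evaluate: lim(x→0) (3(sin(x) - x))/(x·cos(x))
This is a 0/0 indeterminate form.

Apply L'Hôpital's rule: differentiate numerator and denominator separately.
  f(x) = -3·x + 3·sin(x)   ⇒   f'(x) = 3·cos(x) - 3
  g(x) = x·cos(x)   ⇒   g'(x) = -x·sin(x) + cos(x)
  lim(x→0) f'(x)/g'(x) = lim(x→0) (3·cos(x) - 3)/(-x·sin(x) + cos(x))
  = 0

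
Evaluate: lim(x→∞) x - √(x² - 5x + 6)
This is an ∞-∞ indeterminate form.

Combine fractions or rationalize to convert ∞-∞ to 0/0 form:
  lim(x→∞) x - √(x² - 5x + 6) = 5/2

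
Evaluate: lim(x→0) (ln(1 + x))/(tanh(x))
This is a 0/0 indeterminate form.

Apply L'Hôpital's rule: differentiate numerator and denominator separately.
  f(x) = ln(x + 1)   ⇒   f'(x) = 1/(x + 1)
  g(x) = tanh(x)   ⇒   g'(x) = 1 - tanh(x)^2
  lim(x→0) f'(x)/g'(x) = lim(x→0) (1/(x + 1))/(1 - tanh(x)^2)
  = 1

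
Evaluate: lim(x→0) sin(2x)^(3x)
This is an exponential indeterminate form.

For exponential indeterminate forms, take the natural log:
  Let L = lim(x→0) sin(2x)^(3x)
  Then ln(L) = lim(x→0) [exponent × ln(base)]
  Evaluate using L'Hôpital or standard limits, then exponentiate.
  L = 1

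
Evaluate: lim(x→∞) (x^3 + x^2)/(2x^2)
This is an ∞/∞ indeterminate form.

Apply L'Hôpital's rule: differentiate numerator and denominator separately.
  f(x) = x^3 + x^2   ⇒   f'(x) = 3·x^2 + 2·x
  g(x) = 2·x^2   ⇒   g'(x) = 4·x
  lim(x→∞) f'(x)/g'(x) = lim(x→∞) (3·x^2 + 2·x)/(4·x)
  = ∞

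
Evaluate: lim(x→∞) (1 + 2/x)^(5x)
This is an exponential indeterminate form.

For exponential indeterminate forms, take the natural log:
  Let L = lim(x→∞) (1 + 2/x)^(5x)
  Then ln(L) = lim(x→∞) [exponent × ln(base)]
  Evaluate using L'Hôpital or standard limits, then exponentiate.
  L = e^(10)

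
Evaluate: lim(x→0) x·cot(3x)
This is a 0·∞ indeterminate form.

Rewrite 0·∞ as a quotient (0/0 or ∞/∞ form), then apply L'Hôpital's rule:
  lim(x→0) x·cot(3x) = 1/3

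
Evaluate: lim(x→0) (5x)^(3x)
This is an exponential indeterminate form.

For exponential indeterminate forms, take the natural log:
  Let L = lim(x→0) (5x)^(3x)
  Then ln(L) = lim(x→0) [exponent × ln(base)]
  Evaluate using L'Hôpital or standard limits, then exponentiate.
  L = 1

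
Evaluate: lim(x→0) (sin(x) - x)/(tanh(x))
This is a 0/0 indeterminate form.

Apply L'Hôpital's rule: differentiate numerator and denominator separately.
  f(x) = -x + sin(x)   ⇒   f'(x) = cos(x) - 1
  g(x) = tanh(x)   ⇒   g'(x) = 1 - tanh(x)^2
  lim(x→0) f'(x)/g'(x) = lim(x→0) (cos(x) - 1)/(1 - tanh(x)^2)
  = 0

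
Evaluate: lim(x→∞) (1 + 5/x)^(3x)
This is an exponential indeterminate form.

For exponential indeterminate forms, take the natural log:
  Let L = lim(x→∞) (1 + 5/x)^(3x)
  Then ln(L) = lim(x→∞) [exponent × ln(base)]
  Evaluate using L'Hôpital or standard limits, then exponentiate.
  L = e^(15)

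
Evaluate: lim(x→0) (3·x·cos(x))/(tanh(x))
This is a 0/0 indeterminate form.

Apply L'Hôpital's rule: differentiate numerator and denominator separately.
  f(x) = 3·x·cos(x)   ⇒   f'(x) = -3·x·sin(x) + 3·cos(x)
  g(x) = tanh(x)   ⇒   g'(x) = 1 - tanh(x)^2
  lim(x→0) f'(x)/g'(x) = lim(x→0) (-3·x·sin(x) + 3·cos(x))/(1 - tanh(x)^2)
  = 3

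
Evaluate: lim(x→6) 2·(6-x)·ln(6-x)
This is a 0·∞ indeterminate form.

Rewrite 0·∞ as a quotient (0/0 or ∞/∞ form), then apply L'Hôpital's rule:
  lim(x→6) 2·(6-x)·ln(6-x) = 0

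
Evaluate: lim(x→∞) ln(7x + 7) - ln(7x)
This is an ∞-∞ indeterminate form.

Combine fractions or rationalize to convert ∞-∞ to 0/0 form:
  lim(x→∞) ln(7x + 7) - ln(7x) = 0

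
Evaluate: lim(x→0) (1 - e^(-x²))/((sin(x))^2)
This is a 0/0 indeterminate form.

Apply L'Hôpital's rule: differentiate numerator and denominator separately.
  f(x) = 1 - e^(-x^2)   ⇒   f'(x) = 2·x·e^(-x^2)
  g(x) = sin(x)^2   ⇒   g'(x) = 2·sin(x)·cos(x)
  lim(x→0) f'(x)/g'(x) = lim(x→0) (2·x·e^(-x^2))/(2·sin(x)·cos(x))
  = 1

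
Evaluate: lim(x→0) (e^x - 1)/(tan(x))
This is a 0/0 indeterminate form.

Apply L'Hôpital's rule: differentiate numerator and denominator separately.
  f(x) = e^(x) - 1   ⇒   f'(x) = e^(x)
  g(x) = tan(x)   ⇒   g'(x) = tan(x)^2 + 1
  lim(x→0) f'(x)/g'(x) = lim(x→0) (e^(x))/(tan(x)^2 + 1)
  = 1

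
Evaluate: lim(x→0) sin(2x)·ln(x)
This is a 0·∞ indeterminate form.

Rewrite 0·∞ as a quotient (0/0 or ∞/∞ form), then apply L'Hôpital's rule:
  lim(x→0) sin(2x)·ln(x) = 0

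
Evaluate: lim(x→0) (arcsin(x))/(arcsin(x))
This is a 0/0 indeterminate form.

Apply L'Hôpital's rule: differentiate numerator and denominator separately.
  f(x) = asin(x)   ⇒   f'(x) = 1/sqrt(1 - x^2)
  g(x) = asin(x)   ⇒   g'(x) = 1/sqrt(1 - x^2)
  lim(x→0) f'(x)/g'(x) = lim(x→0) (1/sqrt(1 - x^2))/(1/sqrt(1 - x^2))
  = 1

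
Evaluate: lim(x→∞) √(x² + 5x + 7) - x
This is an ∞-∞ indeterminate form.

Combine fractions or rationalize to convert ∞-∞ to 0/0 form:
  lim(x→∞) √(x² + 5x + 7) - x = 5/2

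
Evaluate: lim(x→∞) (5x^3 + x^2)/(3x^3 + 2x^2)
This is an ∞/∞ indeterminate form.

Apply L'Hôpital's rule: differentiate numerator and denominator separately.
  f(x) = 5·x^3 + x^2   ⇒   f'(x) = 15·x^2 + 2·x
  g(x) = 3·x^3 + 2·x^2   ⇒   g'(x) = 9·x^2 + 4·x
  lim(x→∞) f'(x)/g'(x) = lim(x→∞) (15·x^2 + 2·x)/(9·x^2 + 4·x)
  = 5/3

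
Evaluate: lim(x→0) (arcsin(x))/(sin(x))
This is a 0/0 indeterminate form.

Apply L'Hôpital's rule: differentiate numerator and denominator separately.
  f(x) = asin(x)   ⇒   f'(x) = 1/sqrt(1 - x^2)
  g(x) = sin(x)   ⇒   g'(x) = cos(x)
  lim(x→0) f'(x)/g'(x) = lim(x→0) (1/sqrt(1 - x^2))/(cos(x))
  = 1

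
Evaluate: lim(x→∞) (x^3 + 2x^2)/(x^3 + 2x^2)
This is an ∞/∞ indeterminate form.

Apply L'Hôpital's rule: differentiate numerator and denominator separately.
  f(x) = x^3 + 2·x^2   ⇒   f'(x) = 3·x^2 + 4·x
  g(x) = x^3 + 2·x^2   ⇒   g'(x) = 3·x^2 + 4·x
  lim(x→∞) f'(x)/g'(x) = lim(x→∞) (3·x^2 + 4·x)/(3·x^2 + 4·x)
  = 1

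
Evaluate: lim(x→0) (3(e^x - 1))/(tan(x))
This is a 0/0 indeterminate form.

Apply L'Hôpital's rule: differentiate numerator and denominator separately.
  f(x) = 3·e^(x) - 3   ⇒   f'(x) = 3·e^(x)
  g(x) = tan(x)   ⇒   g'(x) = tan(x)^2 + 1
  lim(x→0) f'(x)/g'(x) = lim(x→0) (3·e^(x))/(tan(x)^2 + 1)
  = 3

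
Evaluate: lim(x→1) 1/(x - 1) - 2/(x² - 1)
This is an ∞-∞ indeterminate form.

Combine fractions or rationalize to convert ∞-∞ to 0/0 form:
  lim(x→1) 1/(x - 1) - 2/(x² - 1) = 1/2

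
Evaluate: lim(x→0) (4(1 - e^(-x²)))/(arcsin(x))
This is a 0/0 indeterminate form.

Apply L'Hôpital's rule: differentiate numerator and denominator separately.
  f(x) = 4 - 4·e^(-x^2)   ⇒   f'(x) = 8·x·e^(-x^2)
  g(x) = asin(x)   ⇒   g'(x) = 1/sqrt(1 - x^2)
  lim(x→0) f'(x)/g'(x) = lim(x→0) (8·x·e^(-x^2))/(1/sqrt(1 - x^2))
  = 0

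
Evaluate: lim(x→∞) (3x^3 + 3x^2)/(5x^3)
This is an ∞/∞ indeterminate form.

Apply L'Hôpital's rule: differentiate numerator and denominator separately.
  f(x) = 3·x^3 + 3·x^2   ⇒   f'(x) = 9·x^2 + 6·x
  g(x) = 5·x^3   ⇒   g'(x) = 15·x^2
  lim(x→∞) f'(x)/g'(x) = lim(x→∞) (9·x^2 + 6·x)/(15·x^2)
  = 3/5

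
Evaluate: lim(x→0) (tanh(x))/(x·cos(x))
This is a 0/0 indeterminate form.

Apply L'Hôpital's rule: differentiate numerator and denominator separately.
  f(x) = tanh(x)   ⇒   f'(x) = 1 - tanh(x)^2
  g(x) = x·cos(x)   ⇒   g'(x) = -x·sin(x) + cos(x)
  lim(x→0) f'(x)/g'(x) = lim(x→0) (1 - tanh(x)^2)/(-x·sin(x) + cos(x))
  = 1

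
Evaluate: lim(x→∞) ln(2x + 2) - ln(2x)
This is an ∞-∞ indeterminate form.

Combine fractions or rationalize to convert ∞-∞ to 0/0 form:
  lim(x→∞) ln(2x + 2) - ln(2x) = 0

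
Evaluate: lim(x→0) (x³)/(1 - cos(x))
This is a 0/0 indeterminate form.

Apply L'Hôpital's rule: differentiate numerator and denominator separately.
  f(x) = x^3   ⇒   f'(x) = 3·x^2
  g(x) = 1 - cos(x)   ⇒   g'(x) = sin(x)
  lim(x→0) f'(x)/g'(x) = lim(x→0) (3·x^2)/(sin(x))
  = 0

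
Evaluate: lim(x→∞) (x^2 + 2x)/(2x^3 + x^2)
This is an ∞/∞ indeterminate form.

Apply L'Hôpital's rule: differentiate numerator and denominator separately.
  f(x) = x^2 + 2·x   ⇒   f'(x) = 2·x + 2
  g(x) = 2·x^3 + x^2   ⇒   g'(x) = 6·x^2 + 2·x
  lim(x→∞) f'(x)/g'(x) = lim(x→∞) (2·x + 2)/(6·x^2 + 2·x)
  = 0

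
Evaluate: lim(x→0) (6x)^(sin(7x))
This is an exponential indeterminate form.

For exponential indeterminate forms, take the natural log:
  Let L = lim(x→0) (6x)^(sin(7x))
  Then ln(L) = lim(x→0) [exponent × ln(base)]
  Evaluate using L'Hôpital or standard limits, then exponentiate.
  L = 1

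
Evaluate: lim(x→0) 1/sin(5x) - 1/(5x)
This is an ∞-∞ indeterminate form.

Combine fractions or rationalize to convert ∞-∞ to 0/0 form:
  lim(x→0) 1/sin(5x) - 1/(5x) = 0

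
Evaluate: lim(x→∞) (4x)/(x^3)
This is an ∞/∞ indeterminate form.

Apply L'Hôpital's rule: differentiate numerator and denominator separately.
  f(x) = 4·x   ⇒   f'(x) = 4
  g(x) = x^3   ⇒   g'(x) = 3·x^2
  lim(x→∞) f'(x)/g'(x) = lim(x→∞) (4)/(3·x^2)
  = 0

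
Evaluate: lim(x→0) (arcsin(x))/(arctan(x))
This is a 0/0 indeterminate form.

Apply L'Hôpital's rule: differentiate numerator and denominator separately.
  f(x) = asin(x)   ⇒   f'(x) = 1/sqrt(1 - x^2)
  g(x) = atan(x)   ⇒   g'(x) = 1/(x^2 + 1)
  lim(x→0) f'(x)/g'(x) = lim(x→0) (1/sqrt(1 - x^2))/(1/(x^2 + 1))
  = 1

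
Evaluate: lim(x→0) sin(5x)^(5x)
This is an exponential indeterminate form.

For exponential indeterminate forms, take the natural log:
  Let L = lim(x→0) sin(5x)^(5x)
  Then ln(L) = lim(x→0) [exponent × ln(base)]
  Evaluate using L'Hôpital or standard limits, then exponentiate.
  L = 1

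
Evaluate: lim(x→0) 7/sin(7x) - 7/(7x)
This is an ∞-∞ indeterminate form.

Combine fractions or rationalize to convert ∞-∞ to 0/0 form:
  lim(x→0) 7/sin(7x) - 7/(7x) = 0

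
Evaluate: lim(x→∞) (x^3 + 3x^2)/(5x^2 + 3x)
This is an ∞/∞ indeterminate form.

Apply L'Hôpital's rule: differentiate numerator and denominator separately.
  f(x) = x^3 + 3·x^2   ⇒   f'(x) = 3·x^2 + 6·x
  g(x) = 5·x^2 + 3·x   ⇒   g'(x) = 10·x + 3
  lim(x→∞) f'(x)/g'(x) = lim(x→∞) (3·x^2 + 6·x)/(10·x + 3)
  = ∞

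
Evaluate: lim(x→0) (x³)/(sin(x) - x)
This is a 0/0 indeterminate form.

Apply L'Hôpital's rule: differentiate numerator and denominator separately.
  f(x) = x^3   ⇒   f'(x) = 3·x^2
  g(x) = -x + sin(x)   ⇒   g'(x) = cos(x) - 1
  lim(x→0) f'(x)/g'(x) = lim(x→0) (3·x^2)/(cos(x) - 1)
  = -6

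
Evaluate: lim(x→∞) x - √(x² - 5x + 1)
This is an ∞-∞ indeterminate form.

Combine fractions or rationalize to convert ∞-∞ to 0/0 form:
  lim(x→∞) x - √(x² - 5x + 1) = 5/2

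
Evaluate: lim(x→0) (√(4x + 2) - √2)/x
This is a standard limit.

Factor or rationalize the expression:
  lim(x→0) (√(4x + 2) - √2)/x = sqrt(2)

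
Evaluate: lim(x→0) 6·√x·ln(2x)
This is a 0·∞ indeterminate form.

Rewrite 0·∞ as a quotient (0/0 or ∞/∞ form), then apply L'Hôpital's rule:
  lim(x→0) 6·√x·ln(2x) = 0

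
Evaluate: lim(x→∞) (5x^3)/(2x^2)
This is an ∞/∞ indeterminate form.

Apply L'Hôpital's rule: differentiate numerator and denominator separately.
  f(x) = 5·x^3   ⇒   f'(x) = 15·x^2
  g(x) = 2·x^2   ⇒   g'(x) = 4·x
  lim(x→∞) f'(x)/g'(x) = lim(x→∞) (15·x^2)/(4·x)
  = ∞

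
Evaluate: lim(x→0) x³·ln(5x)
This is a 0·∞ indeterminate form.

Rewrite 0·∞ as a quotient (0/0 or ∞/∞ form), then apply L'Hôpital's rule:
  lim(x→0) x³·ln(5x) = 0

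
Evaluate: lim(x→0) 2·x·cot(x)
This is a 0·∞ indeterminate form.

Rewrite 0·∞ as a quotient (0/0 or ∞/∞ form), then apply L'Hôpital's rule:
  lim(x→0) 2·x·cot(x) = 2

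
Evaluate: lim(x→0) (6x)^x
This is an exponential indeterminate form.

For exponential indeterminate forms, take the natural log:
  Let L = lim(x→0) (6x)^x
  Then ln(L) = lim(x→0) [exponent × ln(base)]
  Evaluate using L'Hôpital or standard limits, then exponentiate.
  L = 1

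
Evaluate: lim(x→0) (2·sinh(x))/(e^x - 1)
This is a 0/0 indeterminate form.

Apply L'Hôpital's rule: differentiate numerator and denominator separately.
  f(x) = 2·sinh(x)   ⇒   f'(x) = 2·cosh(x)
  g(x) = e^(x) - 1   ⇒   g'(x) = e^(x)
  lim(x→0) f'(x)/g'(x) = lim(x→0) (2·cosh(x))/(e^(x))
  = 2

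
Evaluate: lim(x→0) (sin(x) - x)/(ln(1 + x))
This is a 0/0 indeterminate form.

Apply L'Hôpital's rule: differentiate numerator and denominator separately.
  f(x) = -x + sin(x)   ⇒   f'(x) = cos(x) - 1
  g(x) = ln(x + 1)   ⇒   g'(x) = 1/(x + 1)
  lim(x→0) f'(x)/g'(x) = lim(x→0) (cos(x) - 1)/(1/(x + 1))
  = 0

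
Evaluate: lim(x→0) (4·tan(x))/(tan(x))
This is a 0/0 indeterminate form.

Apply L'Hôpital's rule: differentiate numerator and denominator separately.
  f(x) = 4·tan(x)   ⇒   f'(x) = 4·tan(x)^2 + 4
  g(x) = tan(x)   ⇒   g'(x) = tan(x)^2 + 1
  lim(x→0) f'(x)/g'(x) = lim(x→0) (4·tan(x)^2 + 4)/(tan(x)^2 + 1)
  = 4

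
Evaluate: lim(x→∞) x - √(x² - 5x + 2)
This is an ∞-∞ indeterminate form.

Combine fractions or rationalize to convert ∞-∞ to 0/0 form:
  lim(x→∞) x - √(x² - 5x + 2) = 5/2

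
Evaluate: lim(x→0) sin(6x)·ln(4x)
This is a 0·∞ indeterminate form.

Rewrite 0·∞ as a quotient (0/0 or ∞/∞ form), then apply L'Hôpital's rule:
  lim(x→0) sin(6x)·ln(4x) = 0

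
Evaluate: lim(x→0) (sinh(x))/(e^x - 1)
This is a 0/0 indeterminate form.

Apply L'Hôpital's rule: differentiate numerator and denominator separately.
  f(x) = sinh(x)   ⇒   f'(x) = cosh(x)
  g(x) = e^(x) - 1   ⇒   g'(x) = e^(x)
  lim(x→0) f'(x)/g'(x) = lim(x→0) (cosh(x))/(e^(x))
  = 1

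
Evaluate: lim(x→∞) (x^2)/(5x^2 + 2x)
This is an ∞/∞ indeterminate form.

Apply L'Hôpital's rule: differentiate numerator and denominator separately.
  f(x) = x^2   ⇒   f'(x) = 2·x
  g(x) = 5·x^2 + 2·x   ⇒   g'(x) = 10·x + 2
  lim(x→∞) f'(x)/g'(x) = lim(x→∞) (2·x)/(10·x + 2)
  = 1/5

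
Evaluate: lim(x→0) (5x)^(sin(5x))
This is an exponential indeterminate form.

For exponential indeterminate forms, take the natural log:
  Let L = lim(x→0) (5x)^(sin(5x))
  Then ln(L) = lim(x→0) [exponent × ln(base)]
  Evaluate using L'Hôpital or standard limits, then exponentiate.
  L = 1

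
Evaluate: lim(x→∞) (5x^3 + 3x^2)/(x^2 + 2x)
This is an ∞/∞ indeterminate form.

Apply L'Hôpital's rule: differentiate numerator and denominator separately.
  f(x) = 5·x^3 + 3·x^2   ⇒   f'(x) = 15·x^2 + 6·x
  g(x) = x^2 + 2·x   ⇒   g'(x) = 2·x + 2
  lim(x→∞) f'(x)/g'(x) = lim(x→∞) (15·x^2 + 6·x)/(2·x + 2)
  = ∞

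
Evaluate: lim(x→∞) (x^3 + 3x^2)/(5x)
This is an ∞/∞ indeterminate form.

Apply L'Hôpital's rule: differentiate numerator and denominator separately.
  f(x) = x^3 + 3·x^2   ⇒   f'(x) = 3·x^2 + 6·x
  g(x) = 5·x   ⇒   g'(x) = 5
  lim(x→∞) f'(x)/g'(x) = lim(x→∞) (3·x^2 + 6·x)/(5)
  = ∞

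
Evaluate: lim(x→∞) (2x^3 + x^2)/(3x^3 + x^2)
This is an ∞/∞ indeterminate form.

Apply L'Hôpital's rule: differentiate numerator and denominator separately.
  f(x) = 2·x^3 + x^2   ⇒   f'(x) = 6·x^2 + 2·x
  g(x) = 3·x^3 + x^2   ⇒   g'(x) = 9·x^2 + 2·x
  lim(x→∞) f'(x)/g'(x) = lim(x→∞) (6·x^2 + 2·x)/(9·x^2 + 2·x)
  = 2/3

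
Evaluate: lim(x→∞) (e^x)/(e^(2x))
This is an ∞/∞ indeterminate form.

Apply L'Hôpital's rule: differentiate numerator and denominator separately.
  f(x) = e^(x)   ⇒   f'(x) = e^(x)
  g(x) = e^(2·x)   ⇒   g'(x) = 2·e^(2·x)
  lim(x→∞) f'(x)/g'(x) = lim(x→∞) (e^(x))/(2·e^(2·x))
  = 0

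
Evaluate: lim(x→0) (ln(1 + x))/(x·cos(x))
This is a 0/0 indeterminate form.

Apply L'Hôpital's rule: differentiate numerator and denominator separately.
  f(x) = ln(x + 1)   ⇒   f'(x) = 1/(x + 1)
  g(x) = x·cos(x)   ⇒   g'(x) = -x·sin(x) + cos(x)
  lim(x→0) f'(x)/g'(x) = lim(x→0) (1/(x + 1))/(-x·sin(x) + cos(x))
  = 1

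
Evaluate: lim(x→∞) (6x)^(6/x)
This is an exponential indeterminate form.

For exponential indeterminate forms, take the natural log:
  Let L = lim(x→∞) (6x)^(6/x)
  Then ln(L) = lim(x→∞) [exponent × ln(base)]
  Evaluate using L'Hôpital or standard limits, then exponentiate.
  L = 1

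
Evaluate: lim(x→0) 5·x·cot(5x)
This is a 0·∞ indeterminate form.

Rewrite 0·∞ as a quotient (0/0 or ∞/∞ form), then apply L'Hôpital's rule:
  lim(x→0) 5·x·cot(5x) = 1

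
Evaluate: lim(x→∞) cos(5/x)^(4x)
This is an exponential indeterminate form.

For exponential indeterminate forms, take the natural log:
  Let L = lim(x→∞) cos(5/x)^(4x)
  Then ln(L) = lim(x→∞) [exponent × ln(base)]
  Evaluate using L'Hôpital or standard limits, then exponentiate.
  L = 1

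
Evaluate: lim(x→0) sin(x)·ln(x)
This is a 0·∞ indeterminate form.

Rewrite 0·∞ as a quotient (0/0 or ∞/∞ form), then apply L'Hôpital's rule:
  lim(x→0) sin(x)·ln(x) = 0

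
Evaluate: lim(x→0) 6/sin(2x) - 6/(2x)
This is an ∞-∞ indeterminate form.

Combine fractions or rationalize to convert ∞-∞ to 0/0 form:
  lim(x→0) 6/sin(2x) - 6/(2x) = 0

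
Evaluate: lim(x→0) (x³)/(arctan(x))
This is a 0/0 indeterminate form.

Apply L'Hôpital's rule: differentiate numerator and denominator separately.
  f(x) = x^3   ⇒   f'(x) = 3·x^2
  g(x) = atan(x)   ⇒   g'(x) = 1/(x^2 + 1)
  lim(x→0) f'(x)/g'(x) = lim(x→0) (3·x^2)/(1/(x^2 + 1))
  = 0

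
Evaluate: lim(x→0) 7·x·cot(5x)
This is a 0·∞ indeterminate form.

Rewrite 0·∞ as a quotient (0/0 or ∞/∞ form), then apply L'Hôpital's rule:
  lim(x→0) 7·x·cot(5x) = 7/5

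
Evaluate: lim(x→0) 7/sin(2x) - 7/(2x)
This is an ∞-∞ indeterminate form.

Combine fractions or rationalize to convert ∞-∞ to 0/0 form:
  lim(x→0) 7/sin(2x) - 7/(2x) = 0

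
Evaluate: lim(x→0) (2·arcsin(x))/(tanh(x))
This is a 0/0 indeterminate form.

Apply L'Hôpital's rule: differentiate numerator and denominator separately.
  f(x) = 2·asin(x)   ⇒   f'(x) = 2/sqrt(1 - x^2)
  g(x) = tanh(x)   ⇒   g'(x) = 1 - tanh(x)^2
  lim(x→0) f'(x)/g'(x) = lim(x→0) (2/sqrt(1 - x^2))/(1 - tanh(x)^2)
  = 2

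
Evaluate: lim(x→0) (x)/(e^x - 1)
This is a 0/0 indeterminate form.

Apply L'Hôpital's rule: differentiate numerator and denominator separately.
  f(x) = x   ⇒   f'(x) = 1
  g(x) = e^(x) - 1   ⇒   g'(x) = e^(x)
  lim(x→0) f'(x)/g'(x) = lim(x→0) (1)/(e^(x))
  = 1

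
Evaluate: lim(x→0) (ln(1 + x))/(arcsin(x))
This is a 0/0 indeterminate form.

Apply L'Hôpital's rule: differentiate numerator and denominator separately.
  f(x) = ln(x + 1)   ⇒   f'(x) = 1/(x + 1)
  g(x) = asin(x)   ⇒   g'(x) = 1/sqrt(1 - x^2)
  lim(x→0) f'(x)/g'(x) = lim(x→0) (1/(x + 1))/(1/sqrt(1 - x^2))
  = 1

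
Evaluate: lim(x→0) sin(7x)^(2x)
This is an exponential indeterminate form.

For exponential indeterminate forms, take the natural log:
  Let L = lim(x→0) sin(7x)^(2x)
  Then ln(L) = lim(x→0) [exponent × ln(base)]
  Evaluate using L'Hôpital or standard limits, then exponentiate.
  L = 1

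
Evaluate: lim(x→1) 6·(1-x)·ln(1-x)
This is a 0·∞ indeterminate form.

Rewrite 0·∞ as a quotient (0/0 or ∞/∞ form), then apply L'Hôpital's rule:
  lim(x→1) 6·(1-x)·ln(1-x) = 0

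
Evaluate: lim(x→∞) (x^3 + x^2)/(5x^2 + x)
This is an ∞/∞ indeterminate form.

Apply L'Hôpital's rule: differentiate numerator and denominator separately.
  f(x) = x^3 + x^2   ⇒   f'(x) = 3·x^2 + 2·x
  g(x) = 5·x^2 + x   ⇒   g'(x) = 10·x + 1
  lim(x→∞) f'(x)/g'(x) = lim(x→∞) (3·x^2 + 2·x)/(10·x + 1)
  = ∞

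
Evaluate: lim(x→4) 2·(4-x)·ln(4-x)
This is a 0·∞ indeterminate form.

Rewrite 0·∞ as a quotient (0/0 or ∞/∞ form), then apply L'Hôpital's rule:
  lim(x→4) 2·(4-x)·ln(4-x) = 0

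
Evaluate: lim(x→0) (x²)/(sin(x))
This is a 0/0 indeterminate form.

Apply L'Hôpital's rule: differentiate numerator and denominator separately.
  f(x) = x^2   ⇒   f'(x) = 2·x
  g(x) = sin(x)   ⇒   g'(x) = cos(x)
  lim(x→0) f'(x)/g'(x) = lim(x→0) (2·x)/(cos(x))
  = 0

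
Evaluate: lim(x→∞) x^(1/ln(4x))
This is an exponential indeterminate form.

For exponential indeterminate forms, take the natural log:
  Let L = lim(x→∞) x^(1/ln(4x))
  Then ln(L) = lim(x→∞) [exponent × ln(base)]
  Evaluate using L'Hôpital or standard limits, then exponentiate.
  L = e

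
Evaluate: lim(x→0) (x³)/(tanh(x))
This is a 0/0 indeterminate form.

Apply L'Hôpital's rule: differentiate numerator and denominator separately.
  f(x) = x^3   ⇒   f'(x) = 3·x^2
  g(x) = tanh(x)   ⇒   g'(x) = 1 - tanh(x)^2
  lim(x→0) f'(x)/g'(x) = lim(x→0) (3·x^2)/(1 - tanh(x)^2)
  = 0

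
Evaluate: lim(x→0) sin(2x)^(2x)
This is an exponential indeterminate form.

For exponential indeterminate forms, take the natural log:
  Let L = lim(x→0) sin(2x)^(2x)
  Then ln(L) = lim(x→0) [exponent × ln(base)]
  Evaluate using L'Hôpital or standard limits, then exponentiate.
  L = 1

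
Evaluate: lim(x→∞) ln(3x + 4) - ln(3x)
This is an ∞-∞ indeterminate form.

Combine fractions or rationalize to convert ∞-∞ to 0/0 form:
  lim(x→∞) ln(3x + 4) - ln(3x) = 0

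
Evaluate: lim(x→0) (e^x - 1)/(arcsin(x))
This is a 0/0 indeterminate form.

Apply L'Hôpital's rule: differentiate numerator and denominator separately.
  f(x) = e^(x) - 1   ⇒   f'(x) = e^(x)
  g(x) = asin(x)   ⇒   g'(x) = 1/sqrt(1 - x^2)
  lim(x→0) f'(x)/g'(x) = lim(x→0) (e^(x))/(1/sqrt(1 - x^2))
  = 1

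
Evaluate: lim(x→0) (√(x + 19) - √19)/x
This is a standard limit.

Factor or rationalize the expression:
  lim(x→0) (√(x + 19) - √19)/x = sqrt(19)/38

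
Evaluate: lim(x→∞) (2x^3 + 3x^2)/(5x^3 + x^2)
This is an ∞/∞ indeterminate form.

Apply L'Hôpital's rule: differentiate numerator and denominator separately.
  f(x) = 2·x^3 + 3·x^2   ⇒   f'(x) = 6·x^2 + 6·x
  g(x) = 5·x^3 + x^2   ⇒   g'(x) = 15·x^2 + 2·x
  lim(x→∞) f'(x)/g'(x) = lim(x→∞) (6·x^2 + 6·x)/(15·x^2 + 2·x)
  = 2/5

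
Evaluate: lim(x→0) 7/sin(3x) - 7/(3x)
This is an ∞-∞ indeterminate form.

Combine fractions or rationalize to convert ∞-∞ to 0/0 form:
  lim(x→0) 7/sin(3x) - 7/(3x) = 0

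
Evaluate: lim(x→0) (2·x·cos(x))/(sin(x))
This is a 0/0 indeterminate form.

Apply L'Hôpital's rule: differentiate numerator and denominator separately.
  f(x) = 2·x·cos(x)   ⇒   f'(x) = -2·x·sin(x) + 2·cos(x)
  g(x) = sin(x)   ⇒   g'(x) = cos(x)
  lim(x→0) f'(x)/g'(x) = lim(x→0) (-2·x·sin(x) + 2·cos(x))/(cos(x))
  = 2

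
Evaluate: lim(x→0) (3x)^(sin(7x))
This is an exponential indeterminate form.

For exponential indeterminate forms, take the natural log:
  Let L = lim(x→0) (3x)^(sin(7x))
  Then ln(L) = lim(x→0) [exponent × ln(base)]
  Evaluate using L'Hôpital or standard limits, then exponentiate.
  L = 1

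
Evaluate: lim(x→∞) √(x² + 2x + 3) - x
This is an ∞-∞ indeterminate form.

Combine fractions or rationalize to convert ∞-∞ to 0/0 form:
  lim(x→∞) √(x² + 2x + 3) - x = 1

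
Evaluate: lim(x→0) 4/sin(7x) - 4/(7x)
This is an ∞-∞ indeterminate form.

Combine fractions or rationalize to convert ∞-∞ to 0/0 form:
  lim(x→0) 4/sin(7x) - 4/(7x) = 0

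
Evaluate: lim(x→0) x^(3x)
This is an exponential indeterminate form.

For exponential indeterminate forms, take the natural log:
  Let L = lim(x→0) x^(3x)
  Then ln(L) = lim(x→0) [exponent × ln(base)]
  Evaluate using L'Hôpital or standard limits, then exponentiate.
  L = 1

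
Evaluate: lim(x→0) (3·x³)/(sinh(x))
This is a 0/0 indeterminate form.

Apply L'Hôpital's rule: differentiate numerator and denominator separately.
  f(x) = 3·x^3   ⇒   f'(x) = 9·x^2
  g(x) = sinh(x)   ⇒   g'(x) = cosh(x)
  lim(x→0) f'(x)/g'(x) = lim(x→0) (9·x^2)/(cosh(x))
  = 0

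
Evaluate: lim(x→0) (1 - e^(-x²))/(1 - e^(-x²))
This is a 0/0 indeterminate form.

Apply L'Hôpital's rule: differentiate numerator and denominator separately.
  f(x) = 1 - e^(-x^2)   ⇒   f'(x) = 2·x·e^(-x^2)
  g(x) = 1 - e^(-x^2)   ⇒   g'(x) = 2·x·e^(-x^2)
  lim(x→0) f'(x)/g'(x) = lim(x→0) (2·x·e^(-x^2))/(2·x·e^(-x^2))
  = 1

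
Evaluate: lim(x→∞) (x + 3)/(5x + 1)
This is an ∞/∞ indeterminate form.

Apply L'Hôpital's rule: differentiate numerator and denominator separately.
  f(x) = x + 3   ⇒   f'(x) = 1
  g(x) = 5·x + 1   ⇒   g'(x) = 5
  lim(x→∞) f'(x)/g'(x) = lim(x→∞) (1)/(5)
  = 1/5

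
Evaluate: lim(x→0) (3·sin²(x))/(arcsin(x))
This is a 0/0 indeterminate form.

Apply L'Hôpital's rule: differentiate numerator and denominator separately.
  f(x) = 3·sin(x)^2   ⇒   f'(x) = 6·sin(x)·cos(x)
  g(x) = asin(x)   ⇒   g'(x) = 1/sqrt(1 - x^2)
  lim(x→0) f'(x)/g'(x) = lim(x→0) (6·sin(x)·cos(x))/(1/sqrt(1 - x^2))
  = 0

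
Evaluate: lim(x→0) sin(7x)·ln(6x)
This is a 0·∞ indeterminate form.

Rewrite 0·∞ as a quotient (0/0 or ∞/∞ form), then apply L'Hôpital's rule:
  lim(x→0) sin(7x)·ln(6x) = 0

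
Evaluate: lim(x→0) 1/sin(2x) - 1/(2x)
This is an ∞-∞ indeterminate form.

Combine fractions or rationalize to convert ∞-∞ to 0/0 form:
  lim(x→0) 1/sin(2x) - 1/(2x) = 0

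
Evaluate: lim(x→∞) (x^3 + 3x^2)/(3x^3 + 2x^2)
This is an ∞/∞ indeterminate form.

Apply L'Hôpital's rule: differentiate numerator and denominator separately.
  f(x) = x^3 + 3·x^2   ⇒   f'(x) = 3·x^2 + 6·x
  g(x) = 3·x^3 + 2·x^2   ⇒   g'(x) = 9·x^2 + 4·x
  lim(x→∞) f'(x)/g'(x) = lim(x→∞) (3·x^2 + 6·x)/(9·x^2 + 4·x)
  = 1/3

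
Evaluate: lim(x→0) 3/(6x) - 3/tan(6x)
This is an ∞-∞ indeterminate form.

Combine fractions or rationalize to convert ∞-∞ to 0/0 form:
  lim(x→0) 3/(6x) - 3/tan(6x) = 0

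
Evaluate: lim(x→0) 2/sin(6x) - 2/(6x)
This is an ∞-∞ indeterminate form.

Combine fractions or rationalize to convert ∞-∞ to 0/0 form:
  lim(x→0) 2/sin(6x) - 2/(6x) = 0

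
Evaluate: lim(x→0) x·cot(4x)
This is a 0·∞ indeterminate form.

Rewrite 0·∞ as a quotient (0/0 or ∞/∞ form), then apply L'Hôpital's rule:
  lim(x→0) x·cot(4x) = 1/4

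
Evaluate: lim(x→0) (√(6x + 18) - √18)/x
This is a standard limit.

Factor or rationalize the expression:
  lim(x→0) (√(6x + 18) - √18)/x = sqrt(2)/2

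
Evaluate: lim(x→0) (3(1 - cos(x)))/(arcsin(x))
This is a 0/0 indeterminate form.

Apply L'Hôpital's rule: differentiate numerator and denominator separately.
  f(x) = 3 - 3·cos(x)   ⇒   f'(x) = 3·sin(x)
  g(x) = asin(x)   ⇒   g'(x) = 1/sqrt(1 - x^2)
  lim(x→0) f'(x)/g'(x) = lim(x→0) (3·sin(x))/(1/sqrt(1 - x^2))
  = 0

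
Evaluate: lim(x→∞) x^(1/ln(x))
This is an exponential indeterminate form.

For exponential indeterminate forms, take the natural log:
  Let L = lim(x→∞) x^(1/ln(x))
  Then ln(L) = lim(x→∞) [exponent × ln(base)]
  Evaluate using L'Hôpital or standard limits, then exponentiate.
  L = e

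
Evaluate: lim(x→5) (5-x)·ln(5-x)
This is a 0·∞ indeterminate form.

Rewrite 0·∞ as a quotient (0/0 or ∞/∞ form), then apply L'Hôpital's rule:
  lim(x→5) (5-x)·ln(5-x) = 0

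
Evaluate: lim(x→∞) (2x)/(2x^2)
This is an ∞/∞ indeterminate form.

Apply L'Hôpital's rule: differentiate numerator and denominator separately.
  f(x) = 2·x   ⇒   f'(x) = 2
  g(x) = 2·x^2   ⇒   g'(x) = 4·x
  lim(x→∞) f'(x)/g'(x) = lim(x→∞) (2)/(4·x)
  = 0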